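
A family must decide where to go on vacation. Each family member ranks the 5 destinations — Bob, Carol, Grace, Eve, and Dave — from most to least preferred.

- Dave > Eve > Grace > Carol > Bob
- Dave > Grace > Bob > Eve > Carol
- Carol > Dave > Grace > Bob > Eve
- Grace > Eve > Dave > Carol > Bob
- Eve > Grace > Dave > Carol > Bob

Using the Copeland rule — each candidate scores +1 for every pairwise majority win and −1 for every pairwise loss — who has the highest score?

Pairwise results:
  Bob vs Carol: Carol wins 4–1.
  Bob vs Grace: Grace wins 5–0.
  Bob vs Eve: Eve wins 3–2.
  Bob vs Dave: Dave wins 5–0.
  Carol vs Grace: Grace wins 4–1.
  Carol vs Eve: Eve wins 4–1.
  Carol vs Dave: Dave wins 4–1.
  Grace vs Eve: Grace wins 3–2.
  Grace vs Dave: Dave wins 3–2.
  Eve vs Dave: Dave wins 3–2.
Copeland scores (wins − losses):
  Bob: 0 − 4 = -4
  Carol: 1 − 3 = -2
  Grace: 3 − 1 = 2
  Eve: 2 − 2 = 0
  Dave: 4 − 0 = 4
Dave has the best Copeland score.

Dave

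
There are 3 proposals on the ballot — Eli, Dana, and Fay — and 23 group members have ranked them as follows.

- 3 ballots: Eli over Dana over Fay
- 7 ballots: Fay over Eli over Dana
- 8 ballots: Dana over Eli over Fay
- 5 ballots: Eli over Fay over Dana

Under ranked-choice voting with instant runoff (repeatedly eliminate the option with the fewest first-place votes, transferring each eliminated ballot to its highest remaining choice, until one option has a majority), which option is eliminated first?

Round 1: Eli 8, Dana 8, Fay 7. Fay has the fewest and is eliminated.
Round 2: Eli 15, Dana 8. Eli has a majority.

Fay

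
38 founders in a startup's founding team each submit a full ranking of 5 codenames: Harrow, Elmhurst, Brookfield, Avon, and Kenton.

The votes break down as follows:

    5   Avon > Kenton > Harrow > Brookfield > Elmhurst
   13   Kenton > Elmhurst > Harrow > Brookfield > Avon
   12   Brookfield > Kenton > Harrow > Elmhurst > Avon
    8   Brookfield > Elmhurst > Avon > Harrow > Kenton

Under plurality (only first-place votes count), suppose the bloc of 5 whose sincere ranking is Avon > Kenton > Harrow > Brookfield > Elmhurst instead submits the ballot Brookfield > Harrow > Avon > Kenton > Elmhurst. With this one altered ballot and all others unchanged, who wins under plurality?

Brookfield

First-place totals with the altered ballot: Harrow 0, Elmhurst 0, Brookfield 25, Avon 0, Kenton 13.
The winner is unchanged: still Brookfield.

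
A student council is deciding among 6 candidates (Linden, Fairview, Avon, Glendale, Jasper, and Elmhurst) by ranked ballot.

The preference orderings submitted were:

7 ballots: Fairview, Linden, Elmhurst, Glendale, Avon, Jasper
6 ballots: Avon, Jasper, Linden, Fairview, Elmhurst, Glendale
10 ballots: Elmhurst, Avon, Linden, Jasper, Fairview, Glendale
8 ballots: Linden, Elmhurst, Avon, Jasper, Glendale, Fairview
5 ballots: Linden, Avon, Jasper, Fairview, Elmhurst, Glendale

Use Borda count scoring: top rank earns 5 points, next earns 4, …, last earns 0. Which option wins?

Borda scores:
  Linden: 7·4 + 6·3 + 10·3 + 8·5 + 5·5 = 141
  Fairview: 7·5 + 6·2 + 10·1 + 8·0 + 5·2 = 67
  Avon: 7·1 + 6·5 + 10·4 + 8·3 + 5·4 = 121
  Glendale: 7·2 + 6·0 + 10·0 + 8·1 + 5·0 = 22
  Jasper: 7·0 + 6·4 + 10·2 + 8·2 + 5·3 = 75
  Elmhurst: 7·3 + 6·1 + 10·5 + 8·4 + 5·1 = 114
Linden has the highest total.

Linden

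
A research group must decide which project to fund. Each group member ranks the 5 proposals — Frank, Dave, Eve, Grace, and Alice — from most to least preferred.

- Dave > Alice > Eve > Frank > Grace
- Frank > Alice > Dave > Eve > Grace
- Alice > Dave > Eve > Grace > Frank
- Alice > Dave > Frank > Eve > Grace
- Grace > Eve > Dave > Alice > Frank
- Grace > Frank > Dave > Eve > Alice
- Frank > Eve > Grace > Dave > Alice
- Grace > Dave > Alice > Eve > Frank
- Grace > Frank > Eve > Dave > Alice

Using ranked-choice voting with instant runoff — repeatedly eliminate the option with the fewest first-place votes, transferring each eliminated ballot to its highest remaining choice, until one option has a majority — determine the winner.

Round 1: Grace 4, Frank 2, Alice 2, Dave 1, Eve 0. Eve has the fewest and is eliminated.
Round 2: Grace 4, Frank 2, Alice 2, Dave 1. Dave has the fewest and is eliminated.
Round 3: Grace 4, Alice 3, Frank 2. Frank has the fewest and is eliminated.
Round 4: Grace 5, Alice 4. Grace has a majority.

Grace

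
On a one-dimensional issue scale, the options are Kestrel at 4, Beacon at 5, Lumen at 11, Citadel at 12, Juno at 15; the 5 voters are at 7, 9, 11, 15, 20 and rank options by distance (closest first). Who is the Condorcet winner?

With single-peaked preferences on a line, the Condorcet winner is the candidate closest to the median voter.
The median voter (position 11) is closest to Lumen at 11.
Check: Lumen vs Citadel — voters closer to Lumen: 3 of 5.

Lumen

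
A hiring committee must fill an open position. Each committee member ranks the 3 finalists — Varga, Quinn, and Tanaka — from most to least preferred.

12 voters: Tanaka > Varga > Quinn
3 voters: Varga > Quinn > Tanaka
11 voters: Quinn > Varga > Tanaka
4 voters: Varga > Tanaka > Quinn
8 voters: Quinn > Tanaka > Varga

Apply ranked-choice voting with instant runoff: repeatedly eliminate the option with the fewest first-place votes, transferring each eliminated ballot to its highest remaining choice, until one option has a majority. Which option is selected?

Round 1: Quinn 19, Tanaka 12, Varga 7. Varga has the fewest and is eliminated.
Round 2: Quinn 22, Tanaka 16. Quinn has a majority.

Quinn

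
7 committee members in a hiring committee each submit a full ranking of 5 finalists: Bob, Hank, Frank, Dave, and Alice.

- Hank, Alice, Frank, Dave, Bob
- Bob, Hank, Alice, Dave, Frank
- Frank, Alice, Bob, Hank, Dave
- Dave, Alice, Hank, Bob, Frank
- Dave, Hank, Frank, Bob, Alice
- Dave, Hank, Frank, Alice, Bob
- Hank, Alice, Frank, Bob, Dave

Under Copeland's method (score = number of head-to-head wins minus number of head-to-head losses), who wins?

Pairwise results:
  Bob vs Hank: Hank wins 5–2.
  Bob vs Frank: Frank wins 5–2.
  Bob vs Dave: Dave wins 4–3.
  Bob vs Alice: Alice wins 5–2.
  Hank vs Frank: Hank wins 6–1.
  Hank vs Dave: Hank wins 4–3.
  Hank vs Alice: Hank wins 5–2.
  Frank vs Dave: Dave wins 4–3.
  Frank vs Alice: Alice wins 4–3.
  Dave vs Alice: Alice wins 4–3.
Copeland scores (wins − losses):
  Bob: 0 − 4 = -4
  Hank: 4 − 0 = 4
  Frank: 1 − 3 = -2
  Dave: 2 − 2 = 0
  Alice: 3 − 1 = 2
Hank has the best Copeland score.

Hank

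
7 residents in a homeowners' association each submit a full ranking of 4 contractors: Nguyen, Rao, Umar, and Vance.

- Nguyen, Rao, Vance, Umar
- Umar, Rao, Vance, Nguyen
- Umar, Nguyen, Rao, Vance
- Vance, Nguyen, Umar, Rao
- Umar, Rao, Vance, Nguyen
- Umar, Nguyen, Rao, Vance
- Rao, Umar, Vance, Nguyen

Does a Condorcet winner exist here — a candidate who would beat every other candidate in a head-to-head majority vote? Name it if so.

Umar

Head-to-head results (7 voters total):
Nguyen vs Rao: Nguyen wins 4–3.
Nguyen vs Umar: Umar wins 5–2.
Nguyen vs Vance: Vance wins 4–3.
Rao vs Umar: Umar wins 5–2.
Rao vs Vance: Rao wins 6–1.
Umar vs Vance: Umar wins 5–2.
Umar beats each rival — Nguyen (5–2), Rao (5–2), Vance (5–2) — so Umar is the Condorcet winner.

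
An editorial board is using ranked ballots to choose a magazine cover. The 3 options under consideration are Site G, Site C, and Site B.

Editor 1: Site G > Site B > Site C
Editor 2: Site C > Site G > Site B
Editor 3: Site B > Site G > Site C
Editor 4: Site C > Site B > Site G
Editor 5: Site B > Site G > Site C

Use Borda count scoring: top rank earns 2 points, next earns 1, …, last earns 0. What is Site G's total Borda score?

5

Borda scores:
  Site G: 2 + 1 + 1 + 0 + 1 = 5
  Site C: 0 + 2 + 0 + 2 + 0 = 4
  Site B: 1 + 0 + 2 + 1 + 2 = 6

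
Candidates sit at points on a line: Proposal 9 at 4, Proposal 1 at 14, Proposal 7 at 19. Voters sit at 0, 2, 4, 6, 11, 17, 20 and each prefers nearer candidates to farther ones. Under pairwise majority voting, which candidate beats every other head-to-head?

With single-peaked preferences on a line, the Condorcet winner is the candidate closest to the median voter.
The median voter (position 6) is closest to Proposal 9 at 4.
Check: Proposal 9 vs Proposal 7 — voters closer to Proposal 9: 5 of 7.

Proposal 9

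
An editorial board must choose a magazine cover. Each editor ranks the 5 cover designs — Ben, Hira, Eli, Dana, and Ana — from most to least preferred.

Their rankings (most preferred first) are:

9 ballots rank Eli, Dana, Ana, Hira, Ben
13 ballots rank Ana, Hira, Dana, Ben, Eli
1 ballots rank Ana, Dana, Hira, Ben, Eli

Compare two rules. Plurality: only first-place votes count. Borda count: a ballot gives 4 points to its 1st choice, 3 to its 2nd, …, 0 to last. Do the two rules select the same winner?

Yes

Plurality first-place counts: Ben 0, Hira 0, Eli 9, Dana 0, Ana 14 → Ana.
Borda totals: Ben 14, Hira 50, Eli 36, Dana 56, Ana 74 → Ana.
The two rules agree on Ana.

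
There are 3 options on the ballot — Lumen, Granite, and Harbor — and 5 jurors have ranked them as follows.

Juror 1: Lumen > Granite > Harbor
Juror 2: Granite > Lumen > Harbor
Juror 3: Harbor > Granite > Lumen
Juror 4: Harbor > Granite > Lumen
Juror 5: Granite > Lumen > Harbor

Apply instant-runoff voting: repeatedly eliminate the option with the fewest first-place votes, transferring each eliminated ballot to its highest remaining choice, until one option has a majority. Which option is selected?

Round 1: Granite 2, Harbor 2, Lumen 1. Lumen has the fewest and is eliminated.
Round 2: Granite 3, Harbor 2. Granite has a majority.

Granite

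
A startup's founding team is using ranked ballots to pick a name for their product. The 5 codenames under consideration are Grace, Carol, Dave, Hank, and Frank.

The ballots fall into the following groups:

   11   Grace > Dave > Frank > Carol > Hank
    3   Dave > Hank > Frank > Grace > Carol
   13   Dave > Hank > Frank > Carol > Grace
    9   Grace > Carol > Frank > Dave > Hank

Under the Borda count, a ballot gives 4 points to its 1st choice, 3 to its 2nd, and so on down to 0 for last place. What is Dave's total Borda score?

106

Borda scores:
  Grace: 11·4 + 3·1 + 13·0 + 9·4 = 83
  Carol: 11·1 + 3·0 + 13·1 + 9·3 = 51
  Dave: 11·3 + 3·4 + 13·4 + 9·1 = 106
  Hank: 11·0 + 3·3 + 13·3 + 9·0 = 48
  Frank: 11·2 + 3·2 + 13·2 + 9·2 = 72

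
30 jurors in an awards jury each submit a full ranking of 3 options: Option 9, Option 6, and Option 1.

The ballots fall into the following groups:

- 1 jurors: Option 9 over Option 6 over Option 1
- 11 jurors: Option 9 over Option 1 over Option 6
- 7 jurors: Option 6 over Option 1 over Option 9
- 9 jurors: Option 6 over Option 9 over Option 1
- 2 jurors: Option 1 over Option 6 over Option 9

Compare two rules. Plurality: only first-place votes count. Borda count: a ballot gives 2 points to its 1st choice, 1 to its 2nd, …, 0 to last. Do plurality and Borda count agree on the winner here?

Yes

Plurality first-place counts: Option 9 12, Option 6 16, Option 1 2 → Option 6.
Borda totals: Option 9 33, Option 6 35, Option 1 22 → Option 6.
The two rules agree on Option 6.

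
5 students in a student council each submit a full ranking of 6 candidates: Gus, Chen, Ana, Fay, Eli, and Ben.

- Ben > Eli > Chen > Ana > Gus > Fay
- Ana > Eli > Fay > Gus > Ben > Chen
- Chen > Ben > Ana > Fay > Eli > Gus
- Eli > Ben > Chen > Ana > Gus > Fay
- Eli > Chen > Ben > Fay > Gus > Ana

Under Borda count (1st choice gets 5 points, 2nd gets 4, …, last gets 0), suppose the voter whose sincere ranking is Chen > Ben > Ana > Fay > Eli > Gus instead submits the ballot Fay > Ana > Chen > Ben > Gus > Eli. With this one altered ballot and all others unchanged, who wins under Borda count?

Borda totals with the altered ballot: Gus 6, Chen 13, Ana 13, Fay 10, Eli 18, Ben 15.
The winner is unchanged: still Eli.

Eli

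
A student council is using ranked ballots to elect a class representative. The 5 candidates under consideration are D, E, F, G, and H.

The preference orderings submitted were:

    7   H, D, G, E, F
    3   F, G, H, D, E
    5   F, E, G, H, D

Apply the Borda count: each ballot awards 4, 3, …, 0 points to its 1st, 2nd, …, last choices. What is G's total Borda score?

33

Borda scores:
  D: 7·3 + 3·1 + 5·0 = 24
  E: 7·1 + 3·0 + 5·3 = 22
  F: 7·0 + 3·4 + 5·4 = 32
  G: 7·2 + 3·3 + 5·2 = 33
  H: 7·4 + 3·2 + 5·1 = 39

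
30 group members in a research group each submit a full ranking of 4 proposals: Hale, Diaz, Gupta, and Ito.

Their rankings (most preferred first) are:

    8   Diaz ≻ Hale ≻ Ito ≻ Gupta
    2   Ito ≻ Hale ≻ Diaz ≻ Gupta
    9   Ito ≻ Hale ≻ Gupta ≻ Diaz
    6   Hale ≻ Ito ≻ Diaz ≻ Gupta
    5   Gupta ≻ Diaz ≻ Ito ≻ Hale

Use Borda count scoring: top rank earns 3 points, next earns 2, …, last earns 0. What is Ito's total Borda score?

Borda scores:
  Hale: 8·2 + 2·2 + 9·2 + 6·3 + 5·0 = 56
  Diaz: 8·3 + 2·1 + 9·0 + 6·1 + 5·2 = 42
  Gupta: 8·0 + 2·0 + 9·1 + 6·0 + 5·3 = 24
  Ito: 8·1 + 2·3 + 9·3 + 6·2 + 5·1 = 58

58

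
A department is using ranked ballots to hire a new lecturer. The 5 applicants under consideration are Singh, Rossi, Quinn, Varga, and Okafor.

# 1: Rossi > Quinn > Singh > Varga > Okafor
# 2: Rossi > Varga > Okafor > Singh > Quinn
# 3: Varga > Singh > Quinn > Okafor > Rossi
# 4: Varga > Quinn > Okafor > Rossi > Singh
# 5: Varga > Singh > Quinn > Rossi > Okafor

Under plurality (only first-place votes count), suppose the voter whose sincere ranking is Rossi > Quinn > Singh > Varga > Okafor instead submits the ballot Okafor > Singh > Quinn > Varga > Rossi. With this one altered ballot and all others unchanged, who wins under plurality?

Varga

First-place totals with the altered ballot: Singh 0, Rossi 1, Quinn 0, Varga 3, Okafor 1.
The winner is unchanged: still Varga.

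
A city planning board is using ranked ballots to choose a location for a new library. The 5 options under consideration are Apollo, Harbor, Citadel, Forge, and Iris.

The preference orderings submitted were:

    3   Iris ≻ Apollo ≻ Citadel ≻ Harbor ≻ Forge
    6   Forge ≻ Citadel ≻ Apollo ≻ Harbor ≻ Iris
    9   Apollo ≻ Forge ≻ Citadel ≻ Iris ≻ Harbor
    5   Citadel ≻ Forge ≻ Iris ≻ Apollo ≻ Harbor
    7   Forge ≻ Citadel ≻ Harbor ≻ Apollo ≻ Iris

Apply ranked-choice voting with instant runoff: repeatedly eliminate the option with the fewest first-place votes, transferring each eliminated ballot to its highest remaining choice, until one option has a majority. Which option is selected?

Forge

Round 1: Forge 13, Apollo 9, Citadel 5, Iris 3, Harbor 0. Harbor has the fewest and is eliminated.
Round 2: Forge 13, Apollo 9, Citadel 5, Iris 3. Iris has the fewest and is eliminated.
Round 3: Forge 13, Apollo 12, Citadel 5. Citadel has the fewest and is eliminated.
Round 4: Forge 18, Apollo 12. Forge has a majority.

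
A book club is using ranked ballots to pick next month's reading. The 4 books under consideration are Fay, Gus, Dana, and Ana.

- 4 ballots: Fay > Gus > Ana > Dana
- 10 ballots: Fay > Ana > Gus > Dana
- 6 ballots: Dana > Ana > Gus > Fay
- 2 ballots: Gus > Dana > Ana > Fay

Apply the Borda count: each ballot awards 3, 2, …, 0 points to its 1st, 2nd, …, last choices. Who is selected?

Borda scores:
  Fay: 4·3 + 10·3 + 6·0 + 2·0 = 42
  Gus: 4·2 + 10·1 + 6·1 + 2·3 = 30
  Dana: 4·0 + 10·0 + 6·3 + 2·2 = 22
  Ana: 4·1 + 10·2 + 6·2 + 2·1 = 38
Fay has the highest total.

Fay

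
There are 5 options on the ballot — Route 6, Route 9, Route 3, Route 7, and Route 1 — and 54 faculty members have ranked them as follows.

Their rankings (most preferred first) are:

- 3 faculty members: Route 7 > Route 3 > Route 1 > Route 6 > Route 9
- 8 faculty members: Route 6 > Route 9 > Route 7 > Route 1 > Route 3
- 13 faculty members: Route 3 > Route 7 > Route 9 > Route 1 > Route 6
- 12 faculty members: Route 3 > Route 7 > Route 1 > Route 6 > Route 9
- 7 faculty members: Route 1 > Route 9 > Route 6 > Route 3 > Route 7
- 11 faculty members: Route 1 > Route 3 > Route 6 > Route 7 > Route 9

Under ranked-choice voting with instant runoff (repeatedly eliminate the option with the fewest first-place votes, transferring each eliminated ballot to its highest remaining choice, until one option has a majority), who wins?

Route 3

Round 1: Route 3 25, Route 1 18, Route 6 8, Route 7 3, Route 9 0. Route 9 has the fewest and is eliminated.
Round 2: Route 3 25, Route 1 18, Route 6 8, Route 7 3. Route 7 has the fewest and is eliminated.
Round 3: Route 3 28, Route 1 18, Route 6 8. Route 3 has a majority.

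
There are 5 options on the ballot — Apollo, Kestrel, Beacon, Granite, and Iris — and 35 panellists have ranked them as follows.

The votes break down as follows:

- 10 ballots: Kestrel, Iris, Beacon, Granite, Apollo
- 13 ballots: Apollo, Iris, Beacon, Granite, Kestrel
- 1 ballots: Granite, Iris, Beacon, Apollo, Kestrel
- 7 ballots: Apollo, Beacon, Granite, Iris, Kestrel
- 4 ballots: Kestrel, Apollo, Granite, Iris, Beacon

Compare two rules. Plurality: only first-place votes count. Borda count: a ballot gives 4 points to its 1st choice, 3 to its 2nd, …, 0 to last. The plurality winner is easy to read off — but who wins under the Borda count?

Plurality first-place counts: Apollo 20, Kestrel 14, Beacon 0, Granite 1, Iris 0 → Apollo.
Borda totals: Apollo 93, Kestrel 56, Beacon 69, Granite 49, Iris 83 → Apollo.

Apollo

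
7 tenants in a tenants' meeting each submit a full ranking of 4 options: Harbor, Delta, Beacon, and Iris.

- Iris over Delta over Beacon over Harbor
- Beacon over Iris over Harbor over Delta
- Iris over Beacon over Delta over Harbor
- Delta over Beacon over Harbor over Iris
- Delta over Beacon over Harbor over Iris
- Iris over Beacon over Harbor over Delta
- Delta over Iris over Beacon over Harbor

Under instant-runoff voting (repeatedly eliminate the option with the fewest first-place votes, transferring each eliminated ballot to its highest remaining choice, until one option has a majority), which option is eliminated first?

Round 1: Delta 3, Iris 3, Beacon 1, Harbor 0. Harbor has the fewest and is eliminated.
Round 2: Delta 3, Iris 3, Beacon 1. Beacon has the fewest and is eliminated.
Round 3: Iris 4, Delta 3. Iris has a majority.

Harbor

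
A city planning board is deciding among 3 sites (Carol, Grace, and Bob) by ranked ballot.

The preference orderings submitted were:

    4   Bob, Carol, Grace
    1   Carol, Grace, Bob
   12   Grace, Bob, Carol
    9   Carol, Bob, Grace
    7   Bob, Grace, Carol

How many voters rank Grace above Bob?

Ballots ranking Grace above Bob: 1+12 = 13.
Ballots ranking Bob above Grace: 4+9+7 = 20.
So 13 of 33 voters prefer Grace to Bob.

13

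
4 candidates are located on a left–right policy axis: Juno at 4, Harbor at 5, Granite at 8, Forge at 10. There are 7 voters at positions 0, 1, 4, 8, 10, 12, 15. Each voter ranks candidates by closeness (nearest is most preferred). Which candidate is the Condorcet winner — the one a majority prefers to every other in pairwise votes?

With single-peaked preferences on a line, the Condorcet winner is the candidate closest to the median voter.
The median voter (position 8) is closest to Granite at 8.
Check: Granite vs Juno — voters closer to Granite: 4 of 7.

Granite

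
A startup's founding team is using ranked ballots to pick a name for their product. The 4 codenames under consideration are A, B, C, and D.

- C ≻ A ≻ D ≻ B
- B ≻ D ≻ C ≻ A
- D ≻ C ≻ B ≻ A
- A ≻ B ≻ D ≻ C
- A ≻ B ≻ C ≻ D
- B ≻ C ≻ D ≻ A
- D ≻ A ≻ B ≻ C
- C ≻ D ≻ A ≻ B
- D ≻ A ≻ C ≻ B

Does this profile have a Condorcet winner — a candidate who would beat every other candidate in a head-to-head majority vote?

Head-to-head results (9 voters total):
A vs B: A wins 6–3.
A vs C: C wins 5–4.
A vs D: D wins 6–3.
B vs C: B wins 5–4.
B vs D: D wins 5–4.
C vs D: D wins 5–4.
D beats each rival — A (6–3), B (5–4), C (5–4) — so D is the Condorcet winner.

Yes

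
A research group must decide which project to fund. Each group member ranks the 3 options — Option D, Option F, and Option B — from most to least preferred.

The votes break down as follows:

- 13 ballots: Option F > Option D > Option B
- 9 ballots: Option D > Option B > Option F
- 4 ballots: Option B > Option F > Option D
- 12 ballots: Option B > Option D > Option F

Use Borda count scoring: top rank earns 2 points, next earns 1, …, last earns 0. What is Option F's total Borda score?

30

Borda scores:
  Option D: 13·1 + 9·2 + 4·0 + 12·1 = 43
  Option F: 13·2 + 9·0 + 4·1 + 12·0 = 30
  Option B: 13·0 + 9·1 + 4·2 + 12·2 = 41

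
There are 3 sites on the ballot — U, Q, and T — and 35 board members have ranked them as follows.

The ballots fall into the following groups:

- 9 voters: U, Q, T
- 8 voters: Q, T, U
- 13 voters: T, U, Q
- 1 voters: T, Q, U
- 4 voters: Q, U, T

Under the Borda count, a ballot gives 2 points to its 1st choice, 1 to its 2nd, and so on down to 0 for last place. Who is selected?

T

Borda scores:
  U: 9·2 + 8·0 + 13·1 + 0 + 4·1 = 35
  Q: 9·1 + 8·2 + 13·0 + 1 + 4·2 = 34
  T: 9·0 + 8·1 + 13·2 + 2 + 4·0 = 36
T has the highest total.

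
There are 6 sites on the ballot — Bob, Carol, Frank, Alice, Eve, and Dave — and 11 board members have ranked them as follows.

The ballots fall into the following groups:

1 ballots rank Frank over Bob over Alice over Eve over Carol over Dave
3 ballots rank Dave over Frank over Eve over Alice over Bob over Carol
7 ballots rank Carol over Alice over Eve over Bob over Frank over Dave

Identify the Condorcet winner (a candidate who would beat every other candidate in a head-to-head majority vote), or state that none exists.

Head-to-head results (11 voters total):
Bob vs Carol: Carol wins 7–4.
Bob vs Frank: Bob wins 7–4.
Bob vs Alice: Alice wins 10–1.
Bob vs Eve: Eve wins 10–1.
Bob vs Dave: Bob wins 8–3.
Carol vs Frank: Carol wins 7–4.
Carol vs Alice: Carol wins 7–4.
Carol vs Eve: Carol wins 7–4.
Carol vs Dave: Carol wins 8–3.
Frank vs Alice: Alice wins 7–4.
Frank vs Eve: Eve wins 7–4.
Frank vs Dave: Frank wins 8–3.
Alice vs Eve: Alice wins 8–3.
Alice vs Dave: Alice wins 8–3.
Eve vs Dave: Eve wins 8–3.
Carol beats each rival — Bob (7–4), Frank (7–4), Alice (7–4), Eve (7–4), Dave (8–3) — so Carol is the Condorcet winner.

Carol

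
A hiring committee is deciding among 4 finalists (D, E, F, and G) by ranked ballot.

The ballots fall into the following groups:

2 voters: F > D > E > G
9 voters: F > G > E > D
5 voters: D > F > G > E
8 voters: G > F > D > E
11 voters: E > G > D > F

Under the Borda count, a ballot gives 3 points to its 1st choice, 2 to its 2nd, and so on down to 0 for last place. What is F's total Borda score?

59

Borda scores:
  D: 2·2 + 9·0 + 5·3 + 8·1 + 11·1 = 38
  E: 2·1 + 9·1 + 5·0 + 8·0 + 11·3 = 44
  F: 2·3 + 9·3 + 5·2 + 8·2 + 11·0 = 59
  G: 2·0 + 9·2 + 5·1 + 8·3 + 11·2 = 69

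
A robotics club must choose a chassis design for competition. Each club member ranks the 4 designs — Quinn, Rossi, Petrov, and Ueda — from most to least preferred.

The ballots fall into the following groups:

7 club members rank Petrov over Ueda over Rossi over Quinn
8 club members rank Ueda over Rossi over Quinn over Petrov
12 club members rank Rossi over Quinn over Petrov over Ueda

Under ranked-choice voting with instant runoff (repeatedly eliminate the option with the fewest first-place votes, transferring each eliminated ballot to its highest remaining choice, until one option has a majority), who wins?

Round 1: Rossi 12, Ueda 8, Petrov 7, Quinn 0. Quinn has the fewest and is eliminated.
Round 2: Rossi 12, Ueda 8, Petrov 7. Petrov has the fewest and is eliminated.
Round 3: Ueda 15, Rossi 12. Ueda has a majority.

Ueda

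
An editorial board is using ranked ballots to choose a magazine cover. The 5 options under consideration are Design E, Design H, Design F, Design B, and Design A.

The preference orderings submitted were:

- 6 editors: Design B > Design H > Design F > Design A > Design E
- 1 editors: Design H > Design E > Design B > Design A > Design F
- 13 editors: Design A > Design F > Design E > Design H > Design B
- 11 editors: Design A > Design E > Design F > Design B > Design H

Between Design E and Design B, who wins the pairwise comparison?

Design E

Ballots ranking Design E above Design B: 1+13+11 = 25.
Ballots ranking Design B above Design E: 6.
Design E wins the head-to-head, 25–6.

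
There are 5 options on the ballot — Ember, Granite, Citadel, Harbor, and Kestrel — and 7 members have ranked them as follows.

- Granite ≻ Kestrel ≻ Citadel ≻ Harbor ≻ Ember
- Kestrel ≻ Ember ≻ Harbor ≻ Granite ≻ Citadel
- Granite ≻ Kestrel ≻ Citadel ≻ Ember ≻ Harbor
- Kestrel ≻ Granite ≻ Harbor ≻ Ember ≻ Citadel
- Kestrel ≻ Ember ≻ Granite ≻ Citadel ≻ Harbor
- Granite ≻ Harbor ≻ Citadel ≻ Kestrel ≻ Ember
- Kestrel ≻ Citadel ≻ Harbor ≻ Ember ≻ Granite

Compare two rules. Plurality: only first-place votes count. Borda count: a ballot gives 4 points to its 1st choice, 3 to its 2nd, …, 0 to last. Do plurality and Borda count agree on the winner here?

Plurality first-place counts: Ember 0, Granite 3, Citadel 0, Harbor 0, Kestrel 4 → Kestrel.
Borda totals: Ember 9, Granite 18, Citadel 10, Harbor 10, Kestrel 23 → Kestrel.
The two rules agree on Kestrel.

Yes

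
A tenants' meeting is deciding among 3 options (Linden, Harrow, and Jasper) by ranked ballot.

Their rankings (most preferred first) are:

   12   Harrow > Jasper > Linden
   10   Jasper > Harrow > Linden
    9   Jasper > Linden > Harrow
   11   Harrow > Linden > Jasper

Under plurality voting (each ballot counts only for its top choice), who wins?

First-place vote totals:
  Linden: 0
  Harrow: 23
  Jasper: 19
Harrow has the most first-place votes.

Harrow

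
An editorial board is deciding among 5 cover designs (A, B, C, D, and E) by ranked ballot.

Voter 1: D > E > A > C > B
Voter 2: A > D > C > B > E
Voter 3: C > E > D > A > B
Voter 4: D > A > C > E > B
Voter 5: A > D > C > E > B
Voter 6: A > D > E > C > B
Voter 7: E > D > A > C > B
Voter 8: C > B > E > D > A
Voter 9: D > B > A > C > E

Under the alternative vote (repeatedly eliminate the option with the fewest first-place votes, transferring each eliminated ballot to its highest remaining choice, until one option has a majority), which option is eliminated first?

Round 1: A 3, D 3, C 2, E 1, B 0. B has the fewest and is eliminated.
Round 2: A 3, D 3, C 2, E 1. E has the fewest and is eliminated.
Round 3: D 4, A 3, C 2. C has the fewest and is eliminated.
Round 4: D 6, A 3. D has a majority.

B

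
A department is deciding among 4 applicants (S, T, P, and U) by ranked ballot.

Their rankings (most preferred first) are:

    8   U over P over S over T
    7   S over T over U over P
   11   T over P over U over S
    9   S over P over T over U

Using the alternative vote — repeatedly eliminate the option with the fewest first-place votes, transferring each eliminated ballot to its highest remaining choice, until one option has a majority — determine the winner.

Round 1: S 16, T 11, U 8, P 0. P has the fewest and is eliminated.
Round 2: S 16, T 11, U 8. U has the fewest and is eliminated.
Round 3: S 24, T 11. S has a majority.

S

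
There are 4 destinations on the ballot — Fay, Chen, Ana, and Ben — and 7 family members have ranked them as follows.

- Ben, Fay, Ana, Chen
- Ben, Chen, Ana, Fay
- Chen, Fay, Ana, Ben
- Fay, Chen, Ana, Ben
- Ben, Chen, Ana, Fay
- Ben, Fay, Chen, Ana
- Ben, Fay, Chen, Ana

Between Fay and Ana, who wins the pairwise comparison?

Ballots ranking Fay above Ana: 5.
Ballots ranking Ana above Fay: 2.
Fay wins the head-to-head, 5–2.

Fay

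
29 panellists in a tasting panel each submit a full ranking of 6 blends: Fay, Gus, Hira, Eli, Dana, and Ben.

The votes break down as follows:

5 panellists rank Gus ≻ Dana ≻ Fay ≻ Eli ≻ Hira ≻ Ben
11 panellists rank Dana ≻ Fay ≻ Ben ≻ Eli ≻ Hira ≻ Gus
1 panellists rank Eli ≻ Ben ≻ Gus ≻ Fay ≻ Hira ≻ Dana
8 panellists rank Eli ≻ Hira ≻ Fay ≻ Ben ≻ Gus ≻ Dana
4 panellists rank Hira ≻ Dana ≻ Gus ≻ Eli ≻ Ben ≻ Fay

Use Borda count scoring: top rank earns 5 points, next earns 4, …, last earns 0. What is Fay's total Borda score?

85

Borda scores:
  Fay: 5·3 + 11·4 + 2 + 8·3 + 4·0 = 85
  Gus: 5·5 + 11·0 + 3 + 8·1 + 4·3 = 48
  Hira: 5·1 + 11·1 + 1 + 8·4 + 4·5 = 69
  Eli: 5·2 + 11·2 + 5 + 8·5 + 4·2 = 85
  Dana: 5·4 + 11·5 + 0 + 8·0 + 4·4 = 91
  Ben: 5·0 + 11·3 + 4 + 8·2 + 4·1 = 57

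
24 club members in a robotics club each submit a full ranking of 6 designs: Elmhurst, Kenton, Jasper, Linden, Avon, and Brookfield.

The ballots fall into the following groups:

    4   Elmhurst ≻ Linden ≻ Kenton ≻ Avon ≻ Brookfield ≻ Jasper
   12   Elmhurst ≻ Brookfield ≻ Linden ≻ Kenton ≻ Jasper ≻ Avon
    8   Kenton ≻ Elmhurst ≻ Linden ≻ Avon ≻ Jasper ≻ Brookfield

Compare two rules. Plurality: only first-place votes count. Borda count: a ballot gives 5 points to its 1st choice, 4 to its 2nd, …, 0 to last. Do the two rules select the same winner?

Yes

Plurality first-place counts: Elmhurst 16, Kenton 8, Jasper 0, Linden 0, Avon 0, Brookfield 0 → Elmhurst.
Borda totals: Elmhurst 112, Kenton 76, Jasper 20, Linden 76, Avon 24, Brookfield 52 → Elmhurst.
The two rules agree on Elmhurst.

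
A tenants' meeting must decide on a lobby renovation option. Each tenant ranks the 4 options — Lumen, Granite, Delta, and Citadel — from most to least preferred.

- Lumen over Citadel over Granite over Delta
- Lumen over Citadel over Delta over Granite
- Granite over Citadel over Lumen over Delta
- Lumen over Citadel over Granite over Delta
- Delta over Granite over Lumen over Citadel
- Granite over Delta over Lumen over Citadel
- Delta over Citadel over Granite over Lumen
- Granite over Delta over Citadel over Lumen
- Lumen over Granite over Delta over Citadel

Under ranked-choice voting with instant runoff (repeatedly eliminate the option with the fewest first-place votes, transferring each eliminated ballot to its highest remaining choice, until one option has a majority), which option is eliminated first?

Citadel

Round 1: Lumen 4, Granite 3, Delta 2, Citadel 0. Citadel has the fewest and is eliminated.
Round 2: Lumen 4, Granite 3, Delta 2. Delta has the fewest and is eliminated.
Round 3: Granite 5, Lumen 4. Granite has a majority.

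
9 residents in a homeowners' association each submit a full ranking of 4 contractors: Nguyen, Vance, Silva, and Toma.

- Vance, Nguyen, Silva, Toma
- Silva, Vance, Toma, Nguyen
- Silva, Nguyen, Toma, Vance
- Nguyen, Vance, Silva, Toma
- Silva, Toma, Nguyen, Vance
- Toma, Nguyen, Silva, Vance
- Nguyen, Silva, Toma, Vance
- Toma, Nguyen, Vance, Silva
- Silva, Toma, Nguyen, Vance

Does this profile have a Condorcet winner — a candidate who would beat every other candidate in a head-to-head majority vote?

No

Head-to-head results (9 voters total):
Nguyen vs Vance: Nguyen wins 7–2.
Nguyen vs Silva: Nguyen wins 5–4.
Nguyen vs Toma: Toma wins 5–4.
Vance vs Silva: Silva wins 6–3.
Vance vs Toma: Toma wins 6–3.
Silva vs Toma: Silva wins 7–2.
No candidate beats all others: Nguyen beats Silva beats Toma beats Nguyen, a majority cycle.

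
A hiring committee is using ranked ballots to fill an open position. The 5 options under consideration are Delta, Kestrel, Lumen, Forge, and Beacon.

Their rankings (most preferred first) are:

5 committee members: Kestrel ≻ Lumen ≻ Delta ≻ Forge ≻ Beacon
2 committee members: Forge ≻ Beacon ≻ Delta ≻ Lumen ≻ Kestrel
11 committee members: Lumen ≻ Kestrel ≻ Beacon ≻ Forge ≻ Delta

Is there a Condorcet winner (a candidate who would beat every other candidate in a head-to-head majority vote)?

Yes

Head-to-head results (18 voters total):
Delta vs Kestrel: Kestrel wins 16–2.
Delta vs Lumen: Lumen wins 16–2.
Delta vs Forge: Forge wins 13–5.
Delta vs Beacon: Beacon wins 13–5.
Kestrel vs Lumen: Lumen wins 13–5.
Kestrel vs Forge: Kestrel wins 16–2.
Kestrel vs Beacon: Kestrel wins 16–2.
Lumen vs Forge: Lumen wins 16–2.
Lumen vs Beacon: Lumen wins 16–2.
Forge vs Beacon: Beacon wins 11–7.
Lumen beats each rival — Delta (16–2), Kestrel (13–5), Forge (16–2), Beacon (16–2) — so Lumen is the Condorcet winner.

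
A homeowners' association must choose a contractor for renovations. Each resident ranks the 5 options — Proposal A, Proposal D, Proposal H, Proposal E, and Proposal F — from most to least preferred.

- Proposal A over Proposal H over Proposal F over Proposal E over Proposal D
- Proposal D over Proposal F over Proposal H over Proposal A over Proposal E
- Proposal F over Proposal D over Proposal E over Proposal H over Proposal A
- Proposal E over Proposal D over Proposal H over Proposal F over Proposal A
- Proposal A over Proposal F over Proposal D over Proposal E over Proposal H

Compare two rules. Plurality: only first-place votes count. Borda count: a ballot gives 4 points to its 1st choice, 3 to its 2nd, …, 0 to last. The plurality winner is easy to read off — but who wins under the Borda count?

Plurality first-place counts: Proposal A 2, Proposal D 1, Proposal H 0, Proposal E 1, Proposal F 1 → Proposal A.
Borda totals: Proposal A 9, Proposal D 12, Proposal H 8, Proposal E 8, Proposal F 13 → Proposal F.

Proposal F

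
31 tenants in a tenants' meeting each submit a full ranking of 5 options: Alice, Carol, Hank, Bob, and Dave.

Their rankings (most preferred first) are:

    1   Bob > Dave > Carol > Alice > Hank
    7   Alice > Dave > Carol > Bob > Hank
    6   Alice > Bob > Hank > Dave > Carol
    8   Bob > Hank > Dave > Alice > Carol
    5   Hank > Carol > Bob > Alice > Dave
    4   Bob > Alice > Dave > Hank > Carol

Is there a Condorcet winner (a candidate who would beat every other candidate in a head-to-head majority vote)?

Yes

Head-to-head results (31 voters total):
Alice vs Carol: Alice wins 25–6.
Alice vs Hank: Alice wins 18–13.
Alice vs Bob: Bob wins 18–13.
Alice vs Dave: Alice wins 22–9.
Carol vs Hank: Hank wins 23–8.
Carol vs Bob: Bob wins 19–12.
Carol vs Dave: Dave wins 26–5.
Hank vs Bob: Bob wins 26–5.
Hank vs Dave: Hank wins 19–12.
Bob vs Dave: Bob wins 24–7.
Bob beats each rival — Alice (18–13), Carol (19–12), Hank (26–5), Dave (24–7) — so Bob is the Condorcet winner.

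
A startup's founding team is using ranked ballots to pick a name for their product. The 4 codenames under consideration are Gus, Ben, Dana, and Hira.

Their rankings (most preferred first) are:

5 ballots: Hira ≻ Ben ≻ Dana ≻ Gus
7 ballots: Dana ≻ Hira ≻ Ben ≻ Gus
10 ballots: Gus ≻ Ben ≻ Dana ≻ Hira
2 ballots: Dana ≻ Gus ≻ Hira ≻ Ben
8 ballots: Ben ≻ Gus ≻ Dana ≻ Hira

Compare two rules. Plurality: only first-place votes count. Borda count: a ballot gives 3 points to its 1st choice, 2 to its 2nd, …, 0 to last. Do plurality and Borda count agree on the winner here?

Plurality first-place counts: Gus 10, Ben 8, Dana 9, Hira 5 → Gus.
Borda totals: Gus 50, Ben 61, Dana 50, Hira 31 → Ben.
The two rules disagree: plurality picks Gus, Borda picks Ben.

No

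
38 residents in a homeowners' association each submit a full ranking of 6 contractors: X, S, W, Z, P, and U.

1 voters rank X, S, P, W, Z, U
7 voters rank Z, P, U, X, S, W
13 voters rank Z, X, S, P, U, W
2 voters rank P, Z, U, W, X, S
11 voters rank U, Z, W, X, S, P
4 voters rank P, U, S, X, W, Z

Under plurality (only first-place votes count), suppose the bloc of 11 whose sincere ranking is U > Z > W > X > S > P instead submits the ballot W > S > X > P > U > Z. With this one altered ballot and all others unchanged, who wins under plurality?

Z

First-place totals with the altered ballot: X 1, S 0, W 11, Z 20, P 6, U 0.
The winner is unchanged: still Z.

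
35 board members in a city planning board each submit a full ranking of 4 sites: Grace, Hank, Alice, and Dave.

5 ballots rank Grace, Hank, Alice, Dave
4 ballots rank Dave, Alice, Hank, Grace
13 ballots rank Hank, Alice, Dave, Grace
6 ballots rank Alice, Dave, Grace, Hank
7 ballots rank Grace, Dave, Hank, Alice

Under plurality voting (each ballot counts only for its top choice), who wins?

Hank

First-place vote totals:
  Grace: 12
  Hank: 13
  Alice: 6
  Dave: 4
Hank has the most first-place votes.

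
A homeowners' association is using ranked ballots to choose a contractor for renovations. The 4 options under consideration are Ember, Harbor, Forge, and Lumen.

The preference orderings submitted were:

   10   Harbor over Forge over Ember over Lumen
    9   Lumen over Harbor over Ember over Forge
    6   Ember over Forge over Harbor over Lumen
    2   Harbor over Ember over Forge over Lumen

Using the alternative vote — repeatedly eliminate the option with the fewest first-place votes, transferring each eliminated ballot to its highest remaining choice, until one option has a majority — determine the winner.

Harbor

Round 1: Harbor 12, Lumen 9, Ember 6, Forge 0. Forge has the fewest and is eliminated.
Round 2: Harbor 12, Lumen 9, Ember 6. Ember has the fewest and is eliminated.
Round 3: Harbor 18, Lumen 9. Harbor has a majority.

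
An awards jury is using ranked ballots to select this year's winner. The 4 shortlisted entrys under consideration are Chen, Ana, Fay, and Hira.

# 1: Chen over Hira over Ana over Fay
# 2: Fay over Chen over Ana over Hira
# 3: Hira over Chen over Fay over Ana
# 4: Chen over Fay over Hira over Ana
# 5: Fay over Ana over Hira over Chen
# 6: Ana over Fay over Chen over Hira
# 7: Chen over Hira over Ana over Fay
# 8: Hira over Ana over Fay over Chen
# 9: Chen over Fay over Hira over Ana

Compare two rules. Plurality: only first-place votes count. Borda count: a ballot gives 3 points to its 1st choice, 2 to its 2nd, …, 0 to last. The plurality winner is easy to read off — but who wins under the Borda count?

Chen

Plurality first-place counts: Chen 4, Ana 1, Fay 2, Hira 2 → Chen.
Borda totals: Chen 17, Ana 10, Fay 14, Hira 13 → Chen.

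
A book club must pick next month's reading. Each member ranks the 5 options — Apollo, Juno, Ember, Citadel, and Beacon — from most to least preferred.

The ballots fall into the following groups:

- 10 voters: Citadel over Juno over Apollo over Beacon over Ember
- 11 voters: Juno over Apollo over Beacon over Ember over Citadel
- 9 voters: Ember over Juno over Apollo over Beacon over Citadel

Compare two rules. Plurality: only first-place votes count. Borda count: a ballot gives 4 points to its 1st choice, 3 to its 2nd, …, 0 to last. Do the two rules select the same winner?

Yes

Plurality first-place counts: Apollo 0, Juno 11, Ember 9, Citadel 10, Beacon 0 → Juno.
Borda totals: Apollo 71, Juno 101, Ember 47, Citadel 40, Beacon 41 → Juno.
The two rules agree on Juno.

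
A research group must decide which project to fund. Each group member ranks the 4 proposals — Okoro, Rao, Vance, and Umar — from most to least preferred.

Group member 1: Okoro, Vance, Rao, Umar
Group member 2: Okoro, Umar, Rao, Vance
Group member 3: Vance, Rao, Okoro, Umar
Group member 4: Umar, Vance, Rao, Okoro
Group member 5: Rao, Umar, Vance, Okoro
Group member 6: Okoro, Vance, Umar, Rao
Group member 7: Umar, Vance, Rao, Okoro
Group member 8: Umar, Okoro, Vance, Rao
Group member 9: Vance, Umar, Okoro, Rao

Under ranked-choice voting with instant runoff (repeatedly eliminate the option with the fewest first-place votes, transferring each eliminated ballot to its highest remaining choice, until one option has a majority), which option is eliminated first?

Rao

Round 1: Okoro 3, Umar 3, Vance 2, Rao 1. Rao has the fewest and is eliminated.
Round 2: Umar 4, Okoro 3, Vance 2. Vance has the fewest and is eliminated.
Round 3: Umar 5, Okoro 4. Umar has a majority.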